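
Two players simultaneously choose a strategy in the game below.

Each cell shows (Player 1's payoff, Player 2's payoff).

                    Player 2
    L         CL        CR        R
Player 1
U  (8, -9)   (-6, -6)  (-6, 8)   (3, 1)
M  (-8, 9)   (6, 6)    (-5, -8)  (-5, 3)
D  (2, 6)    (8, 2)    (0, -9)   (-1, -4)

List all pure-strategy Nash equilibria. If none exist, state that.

Player 1 against L: payoffs 8, -8, 2 → best response U.
Player 1 against CL: payoffs -6, 6, 8 → best response D.
Player 1 against CR: payoffs -6, -5, 0 → best response D.
Player 1 against R: payoffs 3, -5, -1 → best response U.
Player 2 against U: payoffs -9, -6, 8, 1 → best response CR.
Player 2 against M: payoffs 9, 6, -8, 3 → best response L.
Player 2 against D: payoffs 6, 2, -9, -4 → best response L.
No profile is a mutual best response for all players.

There is no pure-strategy Nash equilibrium.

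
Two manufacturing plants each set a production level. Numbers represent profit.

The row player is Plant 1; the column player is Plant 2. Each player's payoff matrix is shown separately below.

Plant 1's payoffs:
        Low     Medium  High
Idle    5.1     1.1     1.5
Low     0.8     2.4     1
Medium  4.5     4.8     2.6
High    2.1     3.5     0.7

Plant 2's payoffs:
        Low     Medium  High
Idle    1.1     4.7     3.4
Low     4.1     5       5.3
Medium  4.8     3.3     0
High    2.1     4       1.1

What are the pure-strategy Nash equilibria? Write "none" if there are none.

none

(Idle, Low): Plant 2 can switch to Medium (1.1 → 4.7). Not NE.
(Idle, Medium): Plant 1 can switch to Low (1.1 → 2.4). Not NE.
(Idle, High): Plant 1 can switch to Medium (1.5 → 2.6). Not NE.
(Low, Low): Plant 1 can switch to Idle (0.8 → 5.1). Not NE.
(Low, Medium): Plant 1 can switch to Medium (2.4 → 4.8). Not NE.
(Low, High): Plant 1 can switch to Idle (1 → 1.5). Not NE.
(Medium, Low): Plant 1 can switch to Idle (4.5 → 5.1). Not NE.
(Medium, Medium): Plant 2 can switch to Low (3.3 → 4.8). Not NE.
(Medium, High): Plant 2 can switch to Low (0 → 4.8). Not NE.
(High, Low): Plant 1 can switch to Idle (2.1 → 5.1). Not NE.
(High, Medium): Plant 1 can switch to Medium (3.5 → 4.8). Not NE.
(High, High): Plant 1 can switch to Idle (0.7 → 1.5). Not NE.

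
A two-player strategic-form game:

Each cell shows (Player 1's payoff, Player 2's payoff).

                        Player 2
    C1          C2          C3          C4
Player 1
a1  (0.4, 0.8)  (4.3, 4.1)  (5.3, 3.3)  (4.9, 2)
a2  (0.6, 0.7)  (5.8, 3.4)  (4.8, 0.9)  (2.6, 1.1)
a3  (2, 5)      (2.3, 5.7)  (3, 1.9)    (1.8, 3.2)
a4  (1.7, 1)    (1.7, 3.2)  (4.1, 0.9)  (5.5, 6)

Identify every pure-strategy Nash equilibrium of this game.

Player 1 against C1: payoffs 0.4, 0.6, 2, 1.7 → best response a3.
Player 1 against C2: payoffs 4.3, 5.8, 2.3, 1.7 → best response a2.
Player 1 against C3: payoffs 5.3, 4.8, 3, 4.1 → best response a1.
Player 1 against C4: payoffs 4.9, 2.6, 1.8, 5.5 → best response a4.
Player 2 against a1: payoffs 0.8, 4.1, 3.3, 2 → best response C2.
Player 2 against a2: payoffs 0.7, 3.4, 0.9, 1.1 → best response C2.
Player 2 against a3: payoffs 5, 5.7, 1.9, 3.2 → best response C2.
Player 2 against a4: payoffs 1, 3.2, 0.9, 6 → best response C4.
Mutual best responses: (a2, C2); (a4, C4).

The pure Nash equilibria are (a2, C2); (a4, C4).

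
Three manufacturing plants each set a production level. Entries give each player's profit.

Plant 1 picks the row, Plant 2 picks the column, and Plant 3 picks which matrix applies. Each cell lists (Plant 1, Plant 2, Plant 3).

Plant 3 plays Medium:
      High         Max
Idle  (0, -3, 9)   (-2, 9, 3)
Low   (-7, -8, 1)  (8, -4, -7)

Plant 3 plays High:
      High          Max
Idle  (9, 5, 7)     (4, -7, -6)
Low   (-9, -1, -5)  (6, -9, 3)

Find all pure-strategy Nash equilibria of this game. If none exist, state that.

There is no pure-strategy Nash equilibrium.

(Idle, High, Medium): Plant 2 can switch to Max (-3 → 9). Not NE.
(Idle, High, High): Plant 3 can switch to Medium (7 → 9). Not NE.
(Idle, Max, Medium): Plant 1 can switch to Low (-2 → 8). Not NE.
(Idle, Max, High): Plant 1 can switch to Low (4 → 6). Not NE.
(Low, High, Medium): Plant 1 can switch to Idle (-7 → 0). Not NE.
(Low, High, High): Plant 1 can switch to Idle (-9 → 9). Not NE.
(Low, Max, Medium): Plant 3 can switch to High (-7 → 3). Not NE.
(Low, Max, High): Plant 2 can switch to High (-9 → -1). Not NE.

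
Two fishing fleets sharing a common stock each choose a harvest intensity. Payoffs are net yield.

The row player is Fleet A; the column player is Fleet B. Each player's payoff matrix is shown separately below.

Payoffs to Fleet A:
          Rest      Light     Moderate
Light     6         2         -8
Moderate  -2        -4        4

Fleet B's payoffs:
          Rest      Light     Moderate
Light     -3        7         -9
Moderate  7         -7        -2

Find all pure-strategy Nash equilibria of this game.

The unique pure-strategy Nash equilibrium is (Light, Light).

Fleet A against Rest: payoffs 6, -2 → best response Light.
Fleet A against Light: payoffs 2, -4 → best response Light.
Fleet A against Moderate: payoffs -8, 4 → best response Moderate.
Fleet B against Light: payoffs -3, 7, -9 → best response Light.
Fleet B against Moderate: payoffs 7, -7, -2 → best response Rest.
Mutual best responses: (Light, Light).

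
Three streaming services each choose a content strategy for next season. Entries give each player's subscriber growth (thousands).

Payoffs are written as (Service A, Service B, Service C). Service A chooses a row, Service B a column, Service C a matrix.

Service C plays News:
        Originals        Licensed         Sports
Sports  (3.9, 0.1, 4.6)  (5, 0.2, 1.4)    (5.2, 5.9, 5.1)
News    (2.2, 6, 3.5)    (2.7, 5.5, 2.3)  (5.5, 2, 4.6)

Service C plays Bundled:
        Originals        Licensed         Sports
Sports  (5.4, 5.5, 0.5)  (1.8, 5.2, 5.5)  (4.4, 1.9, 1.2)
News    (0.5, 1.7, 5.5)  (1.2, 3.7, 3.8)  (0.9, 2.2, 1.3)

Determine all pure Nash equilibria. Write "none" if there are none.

There is no pure-strategy Nash equilibrium.

For each strategy profile, look for a profitable unilateral deviation.
(Sports, Originals, News): Service B can switch to Licensed (0.1 → 0.2). Not NE.
(Sports, Originals, Bundled): Service C can switch to News (0.5 → 4.6). Not NE.
(Sports, Licensed, News): Service B can switch to Sports (0.2 → 5.9). Not NE.
(Sports, Licensed, Bundled): Service B can switch to Originals (5.2 → 5.5). Not NE.
(Sports, Sports, News): Service A can switch to News (5.2 → 5.5). Not NE.
(Sports, Sports, Bundled): Service B can switch to Originals (1.9 → 5.5). Not NE.
(News, Originals, News): Service A can switch to Sports (2.2 → 3.9). Not NE.
(News, Originals, Bundled): Service A can switch to Sports (0.5 → 5.4). Not NE.
(The remaining 4 profiles each have a profitable deviation by the same check.)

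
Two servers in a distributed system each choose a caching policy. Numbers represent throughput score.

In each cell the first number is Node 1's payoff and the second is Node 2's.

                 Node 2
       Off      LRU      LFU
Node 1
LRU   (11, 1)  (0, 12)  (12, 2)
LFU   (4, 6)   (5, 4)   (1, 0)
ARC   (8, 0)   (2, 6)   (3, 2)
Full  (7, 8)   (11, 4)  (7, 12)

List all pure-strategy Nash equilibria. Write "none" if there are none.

No pure-strategy Nash equilibrium.

Check each profile: it is a Nash equilibrium iff no player can strictly gain by switching unilaterally.
(LRU, Off): Node 2 can switch to LRU (1 → 12). Not NE.
(LRU, LRU): Node 1 can switch to LFU (0 → 5). Not NE.
(LRU, LFU): Node 2 can switch to LRU (2 → 12). Not NE.
(LFU, Off): Node 1 can switch to LRU (4 → 11). Not NE.
(LFU, LRU): Node 1 can switch to Full (5 → 11). Not NE.
(LFU, LFU): Node 1 can switch to LRU (1 → 12). Not NE.
(The remaining 6 profiles each have a profitable deviation by the same check.)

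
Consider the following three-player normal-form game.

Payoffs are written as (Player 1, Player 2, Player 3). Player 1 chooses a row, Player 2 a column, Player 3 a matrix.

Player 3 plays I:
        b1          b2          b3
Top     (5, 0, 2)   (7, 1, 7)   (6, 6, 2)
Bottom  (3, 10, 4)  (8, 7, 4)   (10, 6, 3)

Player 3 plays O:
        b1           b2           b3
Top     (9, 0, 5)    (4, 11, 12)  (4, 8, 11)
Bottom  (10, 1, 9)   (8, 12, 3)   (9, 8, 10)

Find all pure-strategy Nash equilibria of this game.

This game has no pure Nash equilibrium.

Mark each player's best response to every combination of opponents' strategies; a profile where every player is best-responding is a pure Nash equilibrium.
Player 1 against (b1, I): payoffs 5, 3 → best response Top.
Player 1 against (b1, O): payoffs 9, 10 → best response Bottom.
Player 1 against (b2, I): payoffs 7, 8 → best response Bottom.
Player 1 against (b2, O): payoffs 4, 8 → best response Bottom.
Player 1 against (b3, I): payoffs 6, 10 → best response Bottom.
Player 1 against (b3, O): payoffs 4, 9 → best response Bottom.
Player 2 against (Top, I): payoffs 0, 1, 6 → best response b3.
Player 2 against (Top, O): payoffs 0, 11, 8 → best response b2.
Player 2 against (Bottom, I): payoffs 10, 7, 6 → best response b1.
Player 2 against (Bottom, O): payoffs 1, 12, 8 → best response b2.
Player 3 against (Top, b1): payoffs 2, 5 → best response O.
Player 3 against (Top, b2): payoffs 7, 12 → best response O.
Player 3 against (Top, b3): payoffs 2, 11 → best response O.
Player 3 against (Bottom, b1): payoffs 4, 9 → best response O.
Player 3 against (Bottom, b2): payoffs 4, 3 → best response I.
Player 3 against (Bottom, b3): payoffs 3, 10 → best response O.
No profile is a mutual best response for all players.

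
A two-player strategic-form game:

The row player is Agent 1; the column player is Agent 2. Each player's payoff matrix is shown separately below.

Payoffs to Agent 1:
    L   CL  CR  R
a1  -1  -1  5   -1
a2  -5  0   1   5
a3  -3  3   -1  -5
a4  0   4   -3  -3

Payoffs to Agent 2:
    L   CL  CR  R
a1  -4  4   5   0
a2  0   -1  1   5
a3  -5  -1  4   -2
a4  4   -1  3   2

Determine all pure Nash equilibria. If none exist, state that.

For each strategy profile, look for a profitable unilateral deviation.
(a1, L): Agent 1 can switch to a4 (-1 → 0). Not NE.
(a1, CL): Agent 1 can switch to a2 (-1 → 0). Not NE.
(a1, CR): Agent 1 gets 5, best alternative 1; Agent 2 gets 5, best alternative 4. No profitable deviation — NE.
(a1, R): Agent 1 can switch to a2 (-1 → 5). Not NE.
(a2, L): Agent 1 can switch to a1 (-5 → -1). Not NE.
(a2, CL): Agent 1 can switch to a3 (0 → 3). Not NE.
(a2, CR): Agent 1 can switch to a1 (1 → 5). Not NE.
(a2, R): Agent 1 gets 5, best alternative -1; Agent 2 gets 5, best alternative 1. No profitable deviation — NE.
(a3, L): Agent 1 can switch to a1 (-3 → -1). Not NE.
(a3, CL): Agent 1 can switch to a4 (3 → 4). Not NE.
(a3, CR): Agent 1 can switch to a1 (-1 → 5). Not NE.
(a3, R): Agent 1 can switch to a1 (-5 → -1). Not NE.
(a4, L): Agent 1 gets 0, best alternative -1; Agent 2 gets 4, best alternative 3. No profitable deviation — NE.
(The remaining 3 profiles each have a profitable deviation by the same check.)

Pure-strategy Nash equilibria: (a1, CR); (a2, R); (a4, L)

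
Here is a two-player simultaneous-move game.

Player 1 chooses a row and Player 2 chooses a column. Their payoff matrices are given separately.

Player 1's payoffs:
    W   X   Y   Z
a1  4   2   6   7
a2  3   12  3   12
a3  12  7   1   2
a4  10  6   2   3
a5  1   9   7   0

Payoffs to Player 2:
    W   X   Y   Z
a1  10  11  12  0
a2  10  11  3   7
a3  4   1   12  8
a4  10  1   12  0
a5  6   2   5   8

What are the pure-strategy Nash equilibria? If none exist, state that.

(a2, X)

Player 1 against W: payoffs 4, 3, 12, 10, 1 → best response a3.
Player 1 against X: payoffs 2, 12, 7, 6, 9 → best response a2.
Player 1 against Y: payoffs 6, 3, 1, 2, 7 → best response a5.
Player 1 against Z: payoffs 7, 12, 2, 3, 0 → best response a2.
Player 2 against a1: payoffs 10, 11, 12, 0 → best response Y.
Player 2 against a2: payoffs 10, 11, 3, 7 → best response X.
Player 2 against a3: payoffs 4, 1, 12, 8 → best response Y.
Player 2 against a4: payoffs 10, 1, 12, 0 → best response Y.
Player 2 against a5: payoffs 6, 2, 5, 8 → best response Z.
Mutual best responses: (a2, X).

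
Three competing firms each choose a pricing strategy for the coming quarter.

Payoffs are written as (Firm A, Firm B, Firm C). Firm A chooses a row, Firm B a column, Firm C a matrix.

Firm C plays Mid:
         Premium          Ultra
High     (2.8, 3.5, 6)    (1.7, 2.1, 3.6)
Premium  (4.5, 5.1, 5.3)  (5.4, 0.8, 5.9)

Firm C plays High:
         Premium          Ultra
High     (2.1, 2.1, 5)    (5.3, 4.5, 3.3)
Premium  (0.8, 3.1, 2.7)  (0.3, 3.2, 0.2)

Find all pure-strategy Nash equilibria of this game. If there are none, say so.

(Premium, Premium, Mid)

Mark each player's best response to every combination of opponents' strategies; a profile where every player is best-responding is a pure Nash equilibrium.
Firm A against (Premium, Mid): payoffs 2.8, 4.5 → best response Premium.
Firm A against (Premium, High): payoffs 2.1, 0.8 → best response High.
Firm A against (Ultra, Mid): payoffs 1.7, 5.4 → best response Premium.
Firm A against (Ultra, High): payoffs 5.3, 0.3 → best response High.
Firm B against (High, Mid): payoffs 3.5, 2.1 → best response Premium.
Firm B against (High, High): payoffs 2.1, 4.5 → best response Ultra.
Firm B against (Premium, Mid): payoffs 5.1, 0.8 → best response Premium.
Firm B against (Premium, High): payoffs 3.1, 3.2 → best response Ultra.
Firm C against (High, Premium): payoffs 6, 5 → best response Mid.
Firm C against (High, Ultra): payoffs 3.6, 3.3 → best response Mid.
Firm C against (Premium, Premium): payoffs 5.3, 2.7 → best response Mid.
Firm C against (Premium, Ultra): payoffs 5.9, 0.2 → best response Mid.
Mutual best responses: (Premium, Premium, Mid).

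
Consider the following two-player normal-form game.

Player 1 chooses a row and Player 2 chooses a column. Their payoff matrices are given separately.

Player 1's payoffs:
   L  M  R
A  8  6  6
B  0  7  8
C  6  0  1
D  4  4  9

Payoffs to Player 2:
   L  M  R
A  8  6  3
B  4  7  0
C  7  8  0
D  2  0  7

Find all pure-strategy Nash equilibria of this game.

Player 1 against L: payoffs 8, 0, 6, 4 → best response A.
Player 1 against M: payoffs 6, 7, 0, 4 → best response B.
Player 1 against R: payoffs 6, 8, 1, 9 → best response D.
Player 2 against A: payoffs 8, 6, 3 → best response L.
Player 2 against B: payoffs 4, 7, 0 → best response M.
Player 2 against C: payoffs 7, 8, 0 → best response M.
Player 2 against D: payoffs 2, 0, 7 → best response R.
Mutual best responses: (A, L); (B, M); (D, R).

Pure-strategy Nash equilibria: (A, L), (B, M), (D, R)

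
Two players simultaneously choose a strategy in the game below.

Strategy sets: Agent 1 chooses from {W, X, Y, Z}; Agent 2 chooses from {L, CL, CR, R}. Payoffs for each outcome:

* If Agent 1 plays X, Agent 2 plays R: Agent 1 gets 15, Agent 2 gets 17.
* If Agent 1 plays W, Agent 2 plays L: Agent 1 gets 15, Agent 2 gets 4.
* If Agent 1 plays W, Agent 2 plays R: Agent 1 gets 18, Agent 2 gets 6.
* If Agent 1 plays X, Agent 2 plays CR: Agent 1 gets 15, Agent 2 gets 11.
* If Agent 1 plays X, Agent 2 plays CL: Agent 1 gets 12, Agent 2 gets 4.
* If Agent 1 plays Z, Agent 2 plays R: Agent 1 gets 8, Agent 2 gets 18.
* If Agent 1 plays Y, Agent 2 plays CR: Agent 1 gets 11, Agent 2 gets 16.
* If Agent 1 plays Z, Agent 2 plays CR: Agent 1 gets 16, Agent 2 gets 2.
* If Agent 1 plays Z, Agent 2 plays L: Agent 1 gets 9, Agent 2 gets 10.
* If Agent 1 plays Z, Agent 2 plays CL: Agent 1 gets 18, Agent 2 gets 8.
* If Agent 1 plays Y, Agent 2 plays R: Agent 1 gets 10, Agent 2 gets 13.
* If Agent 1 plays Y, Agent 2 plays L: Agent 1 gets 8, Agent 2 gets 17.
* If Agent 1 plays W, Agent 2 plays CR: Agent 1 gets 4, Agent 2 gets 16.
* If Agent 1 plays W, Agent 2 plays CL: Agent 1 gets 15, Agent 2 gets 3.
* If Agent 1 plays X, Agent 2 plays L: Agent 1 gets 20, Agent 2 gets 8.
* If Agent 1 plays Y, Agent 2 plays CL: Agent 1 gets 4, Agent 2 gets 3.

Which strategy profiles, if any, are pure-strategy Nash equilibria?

This game has no pure Nash equilibrium.

For each strategy profile, look for a profitable unilateral deviation.
(W, L): Agent 1 can switch to X (15 → 20). Not NE.
(W, CL): Agent 1 can switch to Z (15 → 18). Not NE.
(W, CR): Agent 1 can switch to X (4 → 15). Not NE.
(W, R): Agent 2 can switch to CR (6 → 16). Not NE.
(X, L): Agent 2 can switch to CR (8 → 11). Not NE.
(X, CL): Agent 1 can switch to W (12 → 15). Not NE.
(X, CR): Agent 1 can switch to Z (15 → 16). Not NE.
(X, R): Agent 1 can switch to W (15 → 18). Not NE.
(The remaining 8 profiles each have a profitable deviation by the same check.)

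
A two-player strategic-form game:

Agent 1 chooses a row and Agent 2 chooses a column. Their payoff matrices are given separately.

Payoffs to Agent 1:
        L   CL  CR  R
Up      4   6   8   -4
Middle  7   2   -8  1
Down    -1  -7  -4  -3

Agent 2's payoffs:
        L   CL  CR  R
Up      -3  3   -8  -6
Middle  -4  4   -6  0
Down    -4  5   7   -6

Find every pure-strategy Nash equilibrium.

Pure NE: (Up, CL)

(Up, L): Agent 1 can switch to Middle (4 → 7). Not NE.
(Up, CL): Agent 1 gets 6, best alternative 2; Agent 2 gets 3, best alternative -3. No profitable deviation — NE.
(Up, CR): Agent 2 can switch to L (-8 → -3). Not NE.
(Up, R): Agent 1 can switch to Middle (-4 → 1). Not NE.
(Middle, L): Agent 2 can switch to CL (-4 → 4). Not NE.
(Middle, CL): Agent 1 can switch to Up (2 → 6). Not NE.
(Middle, CR): Agent 1 can switch to Up (-8 → 8). Not NE.
(Middle, R): Agent 2 can switch to CL (0 → 4). Not NE.
(Down, L): Agent 1 can switch to Up (-1 → 4). Not NE.
(Down, CL): Agent 1 can switch to Up (-7 → 6). Not NE.
(Down, CR): Agent 1 can switch to Up (-4 → 8). Not NE.
(Down, R): Agent 1 can switch to Middle (-3 → 1). Not NE.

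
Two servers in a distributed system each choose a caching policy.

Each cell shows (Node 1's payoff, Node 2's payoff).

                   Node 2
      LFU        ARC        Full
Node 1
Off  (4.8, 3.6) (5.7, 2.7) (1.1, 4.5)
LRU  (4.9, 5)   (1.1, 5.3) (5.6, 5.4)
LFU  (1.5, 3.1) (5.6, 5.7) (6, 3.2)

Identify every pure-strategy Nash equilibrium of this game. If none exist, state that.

none

Mark each player's best response to every combination of opponents' strategies; a profile where every player is best-responding is a pure Nash equilibrium.
Node 1 against LFU: payoffs 4.8, 4.9, 1.5 → best response LRU.
Node 1 against ARC: payoffs 5.7, 1.1, 5.6 → best response Off.
Node 1 against Full: payoffs 1.1, 5.6, 6 → best response LFU.
Node 2 against Off: payoffs 3.6, 2.7, 4.5 → best response Full.
Node 2 against LRU: payoffs 5, 5.3, 5.4 → best response Full.
Node 2 against LFU: payoffs 3.1, 5.7, 3.2 → best response ARC.
No profile is a mutual best response for all players.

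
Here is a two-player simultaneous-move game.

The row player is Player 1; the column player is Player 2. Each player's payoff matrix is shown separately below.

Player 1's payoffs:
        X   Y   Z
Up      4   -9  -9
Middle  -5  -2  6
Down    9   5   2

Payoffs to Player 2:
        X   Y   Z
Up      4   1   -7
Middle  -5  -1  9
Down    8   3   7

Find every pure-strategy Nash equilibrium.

Pure-strategy Nash equilibria: (Middle, Z); (Down, X)

For each strategy profile, look for a profitable unilateral deviation.
(Up, X): Player 1 can switch to Down (4 → 9). Not NE.
(Up, Y): Player 1 can switch to Middle (-9 → -2). Not NE.
(Up, Z): Player 1 can switch to Middle (-9 → 6). Not NE.
(Middle, X): Player 1 can switch to Up (-5 → 4). Not NE.
(Middle, Y): Player 1 can switch to Down (-2 → 5). Not NE.
(Middle, Z): Player 1 gets 6, best alternative 2; Player 2 gets 9, best alternative -1. No profitable deviation — NE.
(Down, X): Player 1 gets 9, best alternative 4; Player 2 gets 8, best alternative 7. No profitable deviation — NE.
(Down, Y): Player 2 can switch to X (3 → 8). Not NE.
(The remaining 1 profile has a profitable deviation by the same check.)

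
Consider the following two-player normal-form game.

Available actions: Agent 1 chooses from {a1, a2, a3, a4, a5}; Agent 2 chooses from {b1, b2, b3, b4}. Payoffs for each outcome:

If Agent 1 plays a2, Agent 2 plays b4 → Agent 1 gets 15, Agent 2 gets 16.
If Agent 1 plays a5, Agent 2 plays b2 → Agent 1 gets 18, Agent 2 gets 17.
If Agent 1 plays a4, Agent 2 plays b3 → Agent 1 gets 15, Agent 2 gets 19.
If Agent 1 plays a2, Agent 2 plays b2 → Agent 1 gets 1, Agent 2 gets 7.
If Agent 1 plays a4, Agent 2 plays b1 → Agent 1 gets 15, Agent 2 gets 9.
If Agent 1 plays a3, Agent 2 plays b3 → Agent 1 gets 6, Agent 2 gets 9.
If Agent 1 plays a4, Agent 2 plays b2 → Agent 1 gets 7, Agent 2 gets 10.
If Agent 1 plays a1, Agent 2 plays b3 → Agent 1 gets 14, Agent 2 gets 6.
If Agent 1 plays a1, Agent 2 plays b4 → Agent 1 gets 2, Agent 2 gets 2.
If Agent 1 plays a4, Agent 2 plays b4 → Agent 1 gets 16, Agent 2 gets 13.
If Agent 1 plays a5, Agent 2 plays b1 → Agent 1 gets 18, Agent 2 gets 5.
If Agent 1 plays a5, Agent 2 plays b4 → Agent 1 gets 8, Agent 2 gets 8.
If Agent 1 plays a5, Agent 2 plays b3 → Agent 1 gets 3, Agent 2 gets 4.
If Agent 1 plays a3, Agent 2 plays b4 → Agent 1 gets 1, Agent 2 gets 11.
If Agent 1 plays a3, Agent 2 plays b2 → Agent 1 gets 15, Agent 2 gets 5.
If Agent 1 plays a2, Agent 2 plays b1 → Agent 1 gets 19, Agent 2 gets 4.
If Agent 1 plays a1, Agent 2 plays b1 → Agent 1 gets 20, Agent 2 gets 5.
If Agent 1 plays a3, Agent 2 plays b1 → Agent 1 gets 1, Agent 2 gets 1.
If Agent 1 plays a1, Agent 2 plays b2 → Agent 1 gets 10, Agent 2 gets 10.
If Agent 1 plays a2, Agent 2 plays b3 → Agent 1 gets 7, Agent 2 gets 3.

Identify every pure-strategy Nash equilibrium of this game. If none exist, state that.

(a4, b3); (a5, b2)

For each strategy profile, look for a profitable unilateral deviation.
(a1, b1): Agent 2 can switch to b2 (5 → 10). Not NE.
(a1, b2): Agent 1 can switch to a3 (10 → 15). Not NE.
(a1, b3): Agent 1 can switch to a4 (14 → 15). Not NE.
(a1, b4): Agent 1 can switch to a2 (2 → 15). Not NE.
(a2, b1): Agent 1 can switch to a1 (19 → 20). Not NE.
(a2, b2): Agent 1 can switch to a1 (1 → 10). Not NE.
(a4, b3): Agent 1 gets 15, best alternative 14; Agent 2 gets 19, best alternative 13. No profitable deviation — NE.
(a5, b2): Agent 1 gets 18, best alternative 15; Agent 2 gets 17, best alternative 8. No profitable deviation — NE.
(The remaining 12 profiles each have a profitable deviation by the same check.)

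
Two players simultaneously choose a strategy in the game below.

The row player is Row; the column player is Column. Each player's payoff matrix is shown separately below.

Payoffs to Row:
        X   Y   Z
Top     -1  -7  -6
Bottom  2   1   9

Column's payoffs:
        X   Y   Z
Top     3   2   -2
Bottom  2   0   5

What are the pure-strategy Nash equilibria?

Pure NE: (Bottom, Z)

Row against X: payoffs -1, 2 → best response Bottom.
Row against Y: payoffs -7, 1 → best response Bottom.
Row against Z: payoffs -6, 9 → best response Bottom.
Column against Top: payoffs 3, 2, -2 → best response X.
Column against Bottom: payoffs 2, 0, 5 → best response Z.
Mutual best responses: (Bottom, Z).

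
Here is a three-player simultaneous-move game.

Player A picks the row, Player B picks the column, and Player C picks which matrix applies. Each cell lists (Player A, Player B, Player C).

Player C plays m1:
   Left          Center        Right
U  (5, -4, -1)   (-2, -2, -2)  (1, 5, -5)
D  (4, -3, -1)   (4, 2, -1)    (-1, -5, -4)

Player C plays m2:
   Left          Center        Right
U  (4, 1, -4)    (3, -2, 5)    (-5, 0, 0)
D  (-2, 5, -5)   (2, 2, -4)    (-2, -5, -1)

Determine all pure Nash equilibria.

Player A against (Left, m1): payoffs 5, 4 → best response U.
Player A against (Left, m2): payoffs 4, -2 → best response U.
Player A against (Center, m1): payoffs -2, 4 → best response D.
Player A against (Center, m2): payoffs 3, 2 → best response U.
Player A against (Right, m1): payoffs 1, -1 → best response U.
Player A against (Right, m2): payoffs -5, -2 → best response D.
Player B against (U, m1): payoffs -4, -2, 5 → best response Right.
Player B against (U, m2): payoffs 1, -2, 0 → best response Left.
Player B against (D, m1): payoffs -3, 2, -5 → best response Center.
Player B against (D, m2): payoffs 5, 2, -5 → best response Left.
Player C against (U, Left): payoffs -1, -4 → best response m1.
Player C against (U, Center): payoffs -2, 5 → best response m2.
Player C against (U, Right): payoffs -5, 0 → best response m2.
Player C against (D, Left): payoffs -1, -5 → best response m1.
Player C against (D, Center): payoffs -1, -4 → best response m1.
Player C against (D, Right): payoffs -4, -1 → best response m2.
Mutual best responses: (D, Center, m1).

Pure NE: (D, Center, m1)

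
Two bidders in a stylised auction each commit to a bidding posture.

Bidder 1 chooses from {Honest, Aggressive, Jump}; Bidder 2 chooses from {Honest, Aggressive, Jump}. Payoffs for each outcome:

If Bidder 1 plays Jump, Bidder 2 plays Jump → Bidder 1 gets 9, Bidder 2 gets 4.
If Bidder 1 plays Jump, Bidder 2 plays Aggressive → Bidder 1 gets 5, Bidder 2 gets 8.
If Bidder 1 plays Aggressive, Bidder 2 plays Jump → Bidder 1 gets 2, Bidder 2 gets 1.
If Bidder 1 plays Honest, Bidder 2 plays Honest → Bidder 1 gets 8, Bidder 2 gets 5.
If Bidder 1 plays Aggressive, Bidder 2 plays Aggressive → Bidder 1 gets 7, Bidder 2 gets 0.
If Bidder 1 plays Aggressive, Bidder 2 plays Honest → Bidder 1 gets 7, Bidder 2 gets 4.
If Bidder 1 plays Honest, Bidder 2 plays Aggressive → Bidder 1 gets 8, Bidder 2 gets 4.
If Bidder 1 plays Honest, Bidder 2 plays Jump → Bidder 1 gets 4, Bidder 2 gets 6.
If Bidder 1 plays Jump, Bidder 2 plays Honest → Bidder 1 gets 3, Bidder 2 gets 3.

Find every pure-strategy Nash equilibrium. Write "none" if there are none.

Bidder 1 against Honest: payoffs 8, 7, 3 → best response Honest.
Bidder 1 against Aggressive: payoffs 8, 7, 5 → best response Honest.
Bidder 1 against Jump: payoffs 4, 2, 9 → best response Jump.
Bidder 2 against Honest: payoffs 5, 4, 6 → best response Jump.
Bidder 2 against Aggressive: payoffs 4, 0, 1 → best response Honest.
Bidder 2 against Jump: payoffs 3, 8, 4 → best response Aggressive.
No profile is a mutual best response for all players.

This game has no pure Nash equilibrium.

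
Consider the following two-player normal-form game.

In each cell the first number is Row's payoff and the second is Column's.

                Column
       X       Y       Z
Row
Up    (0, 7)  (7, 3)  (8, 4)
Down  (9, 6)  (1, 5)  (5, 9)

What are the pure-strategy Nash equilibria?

No pure-strategy Nash equilibrium.

For each player, find the best response to each opponent profile; mutual best responses are the pure NE.
Row against X: payoffs 0, 9 → best response Down.
Row against Y: payoffs 7, 1 → best response Up.
Row against Z: payoffs 8, 5 → best response Up.
Column against Up: payoffs 7, 3, 4 → best response X.
Column against Down: payoffs 6, 5, 9 → best response Z.
No profile is a mutual best response for all players.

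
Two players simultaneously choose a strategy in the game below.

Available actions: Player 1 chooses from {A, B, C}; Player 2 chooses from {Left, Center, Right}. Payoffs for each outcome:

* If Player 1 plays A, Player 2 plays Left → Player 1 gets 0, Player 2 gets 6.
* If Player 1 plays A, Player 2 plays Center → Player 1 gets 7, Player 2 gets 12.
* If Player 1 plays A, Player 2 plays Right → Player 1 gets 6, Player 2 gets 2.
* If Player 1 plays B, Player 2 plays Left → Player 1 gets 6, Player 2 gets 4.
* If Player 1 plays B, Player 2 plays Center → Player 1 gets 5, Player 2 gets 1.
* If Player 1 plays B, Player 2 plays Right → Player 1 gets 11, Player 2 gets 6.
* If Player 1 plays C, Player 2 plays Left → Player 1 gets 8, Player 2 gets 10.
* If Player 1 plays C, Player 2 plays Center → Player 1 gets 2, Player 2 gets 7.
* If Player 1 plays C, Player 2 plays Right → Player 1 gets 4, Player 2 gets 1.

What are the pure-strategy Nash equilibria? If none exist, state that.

The pure Nash equilibria are (A, Center) and (B, Right) and (C, Left).

For each player, find the best response to each opponent profile; mutual best responses are the pure NE.
Player 1 against Left: payoffs 0, 6, 8 → best response C.
Player 1 against Center: payoffs 7, 5, 2 → best response A.
Player 1 against Right: payoffs 6, 11, 4 → best response B.
Player 2 against A: payoffs 6, 12, 2 → best response Center.
Player 2 against B: payoffs 4, 1, 6 → best response Right.
Player 2 against C: payoffs 10, 7, 1 → best response Left.
Mutual best responses: (A, Center); (B, Right); (C, Left).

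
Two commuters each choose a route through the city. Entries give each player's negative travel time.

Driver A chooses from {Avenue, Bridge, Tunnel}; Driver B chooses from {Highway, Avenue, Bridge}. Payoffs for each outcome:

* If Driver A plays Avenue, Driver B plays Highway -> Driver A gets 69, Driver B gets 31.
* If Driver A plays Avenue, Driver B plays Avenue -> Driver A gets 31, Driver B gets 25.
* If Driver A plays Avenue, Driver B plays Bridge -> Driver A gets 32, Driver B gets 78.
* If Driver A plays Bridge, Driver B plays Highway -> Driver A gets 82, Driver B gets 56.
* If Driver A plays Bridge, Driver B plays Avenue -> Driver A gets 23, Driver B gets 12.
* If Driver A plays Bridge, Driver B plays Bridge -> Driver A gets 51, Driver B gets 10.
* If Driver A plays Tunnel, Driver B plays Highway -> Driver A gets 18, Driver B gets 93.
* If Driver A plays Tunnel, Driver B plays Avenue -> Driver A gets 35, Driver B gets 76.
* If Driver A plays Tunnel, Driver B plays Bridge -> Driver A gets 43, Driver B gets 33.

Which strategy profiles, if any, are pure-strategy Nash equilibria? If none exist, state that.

Driver A against Highway: payoffs 69, 82, 18 → best response Bridge.
Driver A against Avenue: payoffs 31, 23, 35 → best response Tunnel.
Driver A against Bridge: payoffs 32, 51, 43 → best response Bridge.
Driver B against Avenue: payoffs 31, 25, 78 → best response Bridge.
Driver B against Bridge: payoffs 56, 12, 10 → best response Highway.
Driver B against Tunnel: payoffs 93, 76, 33 → best response Highway.
Mutual best responses: (Bridge, Highway).

(Bridge, Highway)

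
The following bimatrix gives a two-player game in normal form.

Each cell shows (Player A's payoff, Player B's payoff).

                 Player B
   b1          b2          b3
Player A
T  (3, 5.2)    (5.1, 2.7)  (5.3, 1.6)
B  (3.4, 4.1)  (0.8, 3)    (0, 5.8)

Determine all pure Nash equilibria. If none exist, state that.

No pure-strategy Nash equilibrium.

Mark each player's best response to every combination of opponents' strategies; a profile where every player is best-responding is a pure Nash equilibrium.
Player A against b1: payoffs 3, 3.4 → best response B.
Player A against b2: payoffs 5.1, 0.8 → best response T.
Player A against b3: payoffs 5.3, 0 → best response T.
Player B against T: payoffs 5.2, 2.7, 1.6 → best response b1.
Player B against B: payoffs 4.1, 3, 5.8 → best response b3.
No profile is a mutual best response for all players.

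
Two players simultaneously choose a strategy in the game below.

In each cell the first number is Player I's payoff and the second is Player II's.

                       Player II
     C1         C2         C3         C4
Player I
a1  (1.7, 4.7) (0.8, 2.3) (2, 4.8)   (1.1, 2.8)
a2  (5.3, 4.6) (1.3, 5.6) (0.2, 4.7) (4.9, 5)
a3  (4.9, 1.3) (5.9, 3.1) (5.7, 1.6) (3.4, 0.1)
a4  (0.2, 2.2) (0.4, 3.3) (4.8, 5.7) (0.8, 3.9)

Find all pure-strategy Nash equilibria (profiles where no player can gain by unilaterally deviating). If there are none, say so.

(a3, C2)

(a1, C1): Player I can switch to a2 (1.7 → 5.3). Not NE.
(a1, C2): Player I can switch to a2 (0.8 → 1.3). Not NE.
(a1, C3): Player I can switch to a3 (2 → 5.7). Not NE.
(a1, C4): Player I can switch to a2 (1.1 → 4.9). Not NE.
(a2, C1): Player II can switch to C2 (4.6 → 5.6). Not NE.
(a2, C2): Player I can switch to a3 (1.3 → 5.9). Not NE.
(a3, C2): Player I gets 5.9, best alternative 1.3; Player II gets 3.1, best alternative 1.6. No profitable deviation — NE.
(The remaining 9 profiles each have a profitable deviation by the same check.)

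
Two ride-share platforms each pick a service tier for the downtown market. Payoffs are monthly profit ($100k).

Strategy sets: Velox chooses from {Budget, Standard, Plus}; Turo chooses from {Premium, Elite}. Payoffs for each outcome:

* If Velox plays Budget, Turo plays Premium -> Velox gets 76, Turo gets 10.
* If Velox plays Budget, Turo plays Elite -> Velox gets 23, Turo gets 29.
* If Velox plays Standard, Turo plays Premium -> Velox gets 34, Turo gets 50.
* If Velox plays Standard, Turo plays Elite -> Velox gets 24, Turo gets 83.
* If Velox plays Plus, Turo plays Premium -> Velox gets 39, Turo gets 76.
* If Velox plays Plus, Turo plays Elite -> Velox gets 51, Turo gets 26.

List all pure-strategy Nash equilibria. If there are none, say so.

(Budget, Premium): Turo can switch to Elite (10 → 29). Not NE.
(Budget, Elite): Velox can switch to Standard (23 → 24). Not NE.
(Standard, Premium): Velox can switch to Budget (34 → 76). Not NE.
(Standard, Elite): Velox can switch to Plus (24 → 51). Not NE.
(Plus, Premium): Velox can switch to Budget (39 → 76). Not NE.
(Plus, Elite): Turo can switch to Premium (26 → 76). Not NE.

none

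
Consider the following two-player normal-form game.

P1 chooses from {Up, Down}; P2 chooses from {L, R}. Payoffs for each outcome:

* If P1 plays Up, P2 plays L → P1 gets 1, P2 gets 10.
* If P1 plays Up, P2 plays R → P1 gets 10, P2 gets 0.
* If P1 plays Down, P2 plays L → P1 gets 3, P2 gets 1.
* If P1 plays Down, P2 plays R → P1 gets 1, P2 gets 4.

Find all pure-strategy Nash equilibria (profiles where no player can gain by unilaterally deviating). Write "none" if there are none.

(Up, L): P1 can switch to Down (1 → 3). Not NE.
(Up, R): P2 can switch to L (0 → 10). Not NE.
(Down, L): P2 can switch to R (1 → 4). Not NE.
(Down, R): P1 can switch to Up (1 → 10). Not NE.

This game has no pure Nash equilibrium.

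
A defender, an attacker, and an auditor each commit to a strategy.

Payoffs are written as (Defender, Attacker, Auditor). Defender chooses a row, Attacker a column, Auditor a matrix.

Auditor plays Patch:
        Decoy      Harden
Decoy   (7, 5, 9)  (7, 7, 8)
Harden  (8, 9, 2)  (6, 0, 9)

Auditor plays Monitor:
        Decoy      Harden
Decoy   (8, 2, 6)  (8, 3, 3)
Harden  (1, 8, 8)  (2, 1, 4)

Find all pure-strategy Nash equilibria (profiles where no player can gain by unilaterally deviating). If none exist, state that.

Mark each player's best response to every combination of opponents' strategies; a profile where every player is best-responding is a pure Nash equilibrium.
Defender against (Decoy, Patch): payoffs 7, 8 → best response Harden.
Defender against (Decoy, Monitor): payoffs 8, 1 → best response Decoy.
Defender against (Harden, Patch): payoffs 7, 6 → best response Decoy.
Defender against (Harden, Monitor): payoffs 8, 2 → best response Decoy.
Attacker against (Decoy, Patch): payoffs 5, 7 → best response Harden.
Attacker against (Decoy, Monitor): payoffs 2, 3 → best response Harden.
Attacker against (Harden, Patch): payoffs 9, 0 → best response Decoy.
Attacker against (Harden, Monitor): payoffs 8, 1 → best response Decoy.
Auditor against (Decoy, Decoy): payoffs 9, 6 → best response Patch.
Auditor against (Decoy, Harden): payoffs 8, 3 → best response Patch.
Auditor against (Harden, Decoy): payoffs 2, 8 → best response Monitor.
Auditor against (Harden, Harden): payoffs 9, 4 → best response Patch.
Mutual best responses: (Decoy, Harden, Patch).

(Decoy, Harden, Patch)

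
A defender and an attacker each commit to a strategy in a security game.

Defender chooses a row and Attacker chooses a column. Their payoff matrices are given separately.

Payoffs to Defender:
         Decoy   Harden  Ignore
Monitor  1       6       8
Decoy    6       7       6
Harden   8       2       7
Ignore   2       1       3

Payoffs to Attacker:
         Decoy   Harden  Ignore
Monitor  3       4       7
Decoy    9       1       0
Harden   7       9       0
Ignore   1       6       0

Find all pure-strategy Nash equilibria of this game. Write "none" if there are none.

(Monitor, Decoy): Defender can switch to Decoy (1 → 6). Not NE.
(Monitor, Harden): Defender can switch to Decoy (6 → 7). Not NE.
(Monitor, Ignore): Defender gets 8, best alternative 7; Attacker gets 7, best alternative 4. No profitable deviation — NE.
(Decoy, Decoy): Defender can switch to Harden (6 → 8). Not NE.
(Decoy, Harden): Attacker can switch to Decoy (1 → 9). Not NE.
(Decoy, Ignore): Defender can switch to Monitor (6 → 8). Not NE.
(Harden, Decoy): Attacker can switch to Harden (7 → 9). Not NE.
(Harden, Harden): Defender can switch to Monitor (2 → 6). Not NE.
(Harden, Ignore): Defender can switch to Monitor (7 → 8). Not NE.
(Ignore, Decoy): Defender can switch to Decoy (2 → 6). Not NE.
(Ignore, Harden): Defender can switch to Monitor (1 → 6). Not NE.
(Ignore, Ignore): Defender can switch to Monitor (3 → 8). Not NE.

The unique pure-strategy Nash equilibrium is (Monitor, Ignore).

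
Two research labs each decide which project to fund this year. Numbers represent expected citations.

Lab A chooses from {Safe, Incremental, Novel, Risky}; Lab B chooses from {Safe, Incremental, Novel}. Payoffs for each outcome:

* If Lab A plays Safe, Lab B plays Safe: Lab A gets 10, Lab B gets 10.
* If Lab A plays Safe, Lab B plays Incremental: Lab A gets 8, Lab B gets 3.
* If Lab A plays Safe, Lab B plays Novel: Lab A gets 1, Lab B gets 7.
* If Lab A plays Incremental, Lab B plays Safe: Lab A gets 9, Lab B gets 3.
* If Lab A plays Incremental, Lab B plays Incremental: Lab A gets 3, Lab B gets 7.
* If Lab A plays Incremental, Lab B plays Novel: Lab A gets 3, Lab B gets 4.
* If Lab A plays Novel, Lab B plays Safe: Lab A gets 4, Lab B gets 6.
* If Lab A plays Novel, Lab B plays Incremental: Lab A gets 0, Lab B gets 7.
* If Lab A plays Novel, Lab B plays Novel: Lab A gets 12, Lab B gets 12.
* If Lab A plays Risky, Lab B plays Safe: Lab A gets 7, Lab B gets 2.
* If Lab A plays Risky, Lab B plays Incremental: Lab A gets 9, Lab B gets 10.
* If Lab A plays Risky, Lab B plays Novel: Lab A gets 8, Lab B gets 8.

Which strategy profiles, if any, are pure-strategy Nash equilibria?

Check each profile: it is a Nash equilibrium iff no player can strictly gain by switching unilaterally.
(Safe, Safe): Lab A gets 10, best alternative 9; Lab B gets 10, best alternative 7. No profitable deviation — NE.
(Safe, Incremental): Lab A can switch to Risky (8 → 9). Not NE.
(Safe, Novel): Lab A can switch to Incremental (1 → 3). Not NE.
(Incremental, Safe): Lab A can switch to Safe (9 → 10). Not NE.
(Incremental, Incremental): Lab A can switch to Safe (3 → 8). Not NE.
(Incremental, Novel): Lab A can switch to Novel (3 → 12). Not NE.
(Novel, Safe): Lab A can switch to Safe (4 → 10). Not NE.
(Novel, Incremental): Lab A can switch to Safe (0 → 8). Not NE.
(Novel, Novel): Lab A gets 12, best alternative 8; Lab B gets 12, best alternative 7. No profitable deviation — NE.
(Risky, Safe): Lab A can switch to Safe (7 → 10). Not NE.
(Risky, Incremental): Lab A gets 9, best alternative 8; Lab B gets 10, best alternative 8. No profitable deviation — NE.
(Risky, Novel): Lab A can switch to Novel (8 → 12). Not NE.

Pure-strategy Nash equilibria: (Safe, Safe) and (Novel, Novel) and (Risky, Incremental)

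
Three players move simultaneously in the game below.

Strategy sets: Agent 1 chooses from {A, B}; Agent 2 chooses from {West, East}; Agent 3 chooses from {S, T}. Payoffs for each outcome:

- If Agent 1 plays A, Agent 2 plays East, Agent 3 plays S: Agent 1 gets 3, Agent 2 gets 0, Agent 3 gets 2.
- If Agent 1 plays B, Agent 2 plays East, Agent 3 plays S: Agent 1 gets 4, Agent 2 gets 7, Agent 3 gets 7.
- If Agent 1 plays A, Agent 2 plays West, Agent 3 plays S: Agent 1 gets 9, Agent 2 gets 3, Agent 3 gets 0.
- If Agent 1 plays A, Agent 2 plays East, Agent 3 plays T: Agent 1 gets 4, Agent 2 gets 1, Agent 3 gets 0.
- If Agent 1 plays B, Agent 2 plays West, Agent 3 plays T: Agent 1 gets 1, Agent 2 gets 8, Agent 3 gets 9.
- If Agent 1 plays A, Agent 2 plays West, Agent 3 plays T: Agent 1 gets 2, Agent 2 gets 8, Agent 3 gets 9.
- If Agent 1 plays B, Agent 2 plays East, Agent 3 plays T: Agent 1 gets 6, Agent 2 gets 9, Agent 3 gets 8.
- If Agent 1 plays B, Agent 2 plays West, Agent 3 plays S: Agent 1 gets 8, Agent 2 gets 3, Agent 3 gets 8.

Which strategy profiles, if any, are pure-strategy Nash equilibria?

Pure-strategy Nash equilibria: (A, West, T) and (B, East, T)

For each strategy profile, look for a profitable unilateral deviation.
(A, West, S): Agent 3 can switch to T (0 → 9). Not NE.
(A, West, T): Agent 1 gets 2, best alternative 1; Agent 2 gets 8, best alternative 1; Agent 3 gets 9, best alternative 0. No profitable deviation — NE.
(A, East, S): Agent 1 can switch to B (3 → 4). Not NE.
(A, East, T): Agent 1 can switch to B (4 → 6). Not NE.
(B, West, S): Agent 1 can switch to A (8 → 9). Not NE.
(B, West, T): Agent 1 can switch to A (1 → 2). Not NE.
(B, East, S): Agent 3 can switch to T (7 → 8). Not NE.
(B, East, T): Agent 1 gets 6, best alternative 4; Agent 2 gets 9, best alternative 8; Agent 3 gets 8, best alternative 7. No profitable deviation — NE.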